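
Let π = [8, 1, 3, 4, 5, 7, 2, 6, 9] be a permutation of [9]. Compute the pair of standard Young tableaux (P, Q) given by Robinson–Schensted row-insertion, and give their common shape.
P = [1, 2, 4, 5, 6, 9] / [3, 7] / [8];  Q = [1, 3, 4, 5, 6, 9] / [2, 8] / [7];  common shape = (6, 2, 1)

Row-insert the values π_1, π_2, … into P one at a time, bumping the leftmost entry strictly greater than the inserted value down to the next row. The recording tableau Q records, in position (i, j), the step at which that cell was added to P.
  Insert 8 (step 1): P = [8];  Q = [1]
  Insert 1 (step 2): P = [1] / [8];  Q = [1] / [2]
  Insert 3 (step 3): P = [1, 3] / [8];  Q = [1, 3] / [2]
  Insert 4 (step 4): P = [1, 3, 4] / [8];  Q = [1, 3, 4] / [2]
  Insert 5 (step 5): P = [1, 3, 4, 5] / [8];  Q = [1, 3, 4, 5] / [2]
  Insert 7 (step 6): P = [1, 3, 4, 5, 7] / [8];  Q = [1, 3, 4, 5, 6] / [2]
  Insert 2 (step 7): P = [1, 2, 4, 5, 7] / [3] / [8];  Q = [1, 3, 4, 5, 6] / [2] / [7]
  Insert 6 (step 8): P = [1, 2, 4, 5, 6] / [3, 7] / [8];  Q = [1, 3, 4, 5, 6] / [2, 8] / [7]
  Insert 9 (step 9): P = [1, 2, 4, 5, 6, 9] / [3, 7] / [8];  Q = [1, 3, 4, 5, 6, 9] / [2, 8] / [7]
Final shape: (6, 2, 1).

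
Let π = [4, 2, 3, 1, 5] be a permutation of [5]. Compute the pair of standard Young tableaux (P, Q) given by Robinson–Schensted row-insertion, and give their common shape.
P = [1, 3, 5] / [2] / [4];  Q = [1, 3, 5] / [2] / [4];  common shape = (3, 1, 1)

Row-insert the values π_1, π_2, … into P one at a time, bumping the leftmost entry strictly greater than the inserted value down to the next row. The recording tableau Q records, in position (i, j), the step at which that cell was added to P.
  Insert 4 (step 1): P = [4];  Q = [1]
  Insert 2 (step 2): P = [2] / [4];  Q = [1] / [2]
  Insert 3 (step 3): P = [2, 3] / [4];  Q = [1, 3] / [2]
  Insert 1 (step 4): P = [1, 3] / [2] / [4];  Q = [1, 3] / [2] / [4]
  Insert 5 (step 5): P = [1, 3, 5] / [2] / [4];  Q = [1, 3, 5] / [2] / [4]
Final shape: (3, 1, 1).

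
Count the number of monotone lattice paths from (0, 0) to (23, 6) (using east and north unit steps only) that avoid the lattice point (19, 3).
Number of paths = 421120

Total paths from (0, 0) to (23, 6): C(29, 23) = 475020. Paths through (19, 3): (paths (0, 0) → (19, 3)) × (paths (19, 3) → (23, 6)) = C(22, 19) · C(7, 4) = 1540 · 35 = 53900. Avoidance count = 475020 − 53900 = 421120.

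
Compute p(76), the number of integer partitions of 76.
p(76) = 9289091

Compute p(n) via the recurrence p(n, m) = p(n, m−1) + p(n−m, m), where p(n, m) counts partitions of n with all parts ≤ m and p(n) = p(n, n). The base cases are p(0, m) = 1 and p(n, 0) = 0 for n > 0. Filling the table yields p(76) = 9289091. (Euler's pentagonal recurrence is an alternative.)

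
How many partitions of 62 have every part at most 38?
p(62, parts ≤ 38) = 1294393

Use the recurrence p(n, m) = p(n, m−1) + p(n−m, m): either the largest part is < m (count p(n, m−1)) or the largest part is exactly m (remove one copy of m, count p(n−m, m)). With p(0, ·) = 1 this gives p(62, parts ≤ 38) = 1294393. (By conjugating Young diagrams, this also counts partitions of 62 into at most 38 parts.)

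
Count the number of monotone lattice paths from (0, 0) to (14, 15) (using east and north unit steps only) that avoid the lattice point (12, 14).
Number of paths = 48585660

Total paths from (0, 0) to (14, 15): C(29, 14) = 77558760. Paths through (12, 14): (paths (0, 0) → (12, 14)) × (paths (12, 14) → (14, 15)) = C(26, 12) · C(3, 2) = 9657700 · 3 = 28973100. Avoidance count = 77558760 − 28973100 = 48585660.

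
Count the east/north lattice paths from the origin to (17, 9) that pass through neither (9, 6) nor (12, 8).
Number of paths = 1843205

Inclusion–exclusion. Total paths: C(26, 17) = 3124550. Through P₁: C(15, 9)·C(11, 8) = 825825. Through P₂: C(20, 12)·C(6, 5) = 755820. Since P₁ is strictly southwest of P₂, a monotone path through both must visit P₁ then P₂; paths through both = C(15, 9)·C(5, 3)·C(6, 5) = 300300. Avoid both = 3124550 − 825825 − 755820 + 300300 = 1843205.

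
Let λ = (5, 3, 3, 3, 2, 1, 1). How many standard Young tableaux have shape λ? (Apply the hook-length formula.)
# SYT of shape (5, 3, 3, 3, 2, 1, 1) = 6265350

Hook-length formula: f^λ = n! / Π hook(c), product over all cells c of the Young diagram. For λ = (5, 3, 3, 3, 2, 1, 1), n = 18 boxes. Hook lengths by row (left-to-right, top-to-bottom): [11, 8, 6, 2, 1]; [8, 5, 3]; [7, 4, 2]; [6, 3, 1]; [4, 1]; [2]; [1]. Product of hooks = 1021870080. So f^λ = 18! / 1021870080 = 6402373705728000 / 1021870080 = 6265350.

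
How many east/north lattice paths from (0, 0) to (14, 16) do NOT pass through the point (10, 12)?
Number of paths = 100157455

Total paths from (0, 0) to (14, 16): C(30, 14) = 145422675. Paths through (10, 12): (paths (0, 0) → (10, 12)) × (paths (10, 12) → (14, 16)) = C(22, 10) · C(8, 4) = 646646 · 70 = 45265220. Avoidance count = 145422675 − 45265220 = 100157455.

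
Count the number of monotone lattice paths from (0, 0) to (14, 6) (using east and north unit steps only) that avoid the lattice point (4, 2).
Number of paths = 23745

Total paths from (0, 0) to (14, 6): C(20, 14) = 38760. Paths through (4, 2): (paths (0, 0) → (4, 2)) × (paths (4, 2) → (14, 6)) = C(6, 4) · C(14, 10) = 15 · 1001 = 15015. Avoidance count = 38760 − 15015 = 23745.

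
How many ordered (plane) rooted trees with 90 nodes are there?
C_89 = 254224158304000796523953440778841647086547372026600

These ordered rooted trees are counted by the Catalan number C_n = (1/(n + 1)) · C(2n, n). For n = 89: C_89 = (1/90) · C(178, 89) = 22880174247360071687155809670095748237789263482394000/90 = 254224158304000796523953440778841647086547372026600.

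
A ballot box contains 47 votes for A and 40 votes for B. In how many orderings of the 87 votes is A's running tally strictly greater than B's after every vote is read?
Strict-lead orderings = 803686679499827830645260

Total orderings of the 87 votes with 47 for A: C(87, 47) = 9988677302355003038019660. By the Bertrand ballot formula (Cycle Lemma / reflection principle), the number of orderings in which A is strictly ahead of B throughout is (p − q)/(p + q) · C(p + q, p) = (47 − 40)/(47 + 40) · 9988677302355003038019660 = 803686679499827830645260.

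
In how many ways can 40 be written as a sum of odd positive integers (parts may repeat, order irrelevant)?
p_odd(40) = 1113

Enumerate partitions using only odd parts via the recurrence o(n, m) = o(n, m−2) + o(n−m, m) over odd m, starting from the largest odd part ≤ n. This gives p_odd(40) = 1113. (Euler's theorem: equals the count of distinct-part partitions.)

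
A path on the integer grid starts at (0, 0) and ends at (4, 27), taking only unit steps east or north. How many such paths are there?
Number of paths = 31465

A monotone lattice path from (0, 0) to (4, 27) consists of 4 east steps and 27 north steps in some order, so it is determined by which 4 of the 31 steps are east. The count is C(31, 4) = 31465.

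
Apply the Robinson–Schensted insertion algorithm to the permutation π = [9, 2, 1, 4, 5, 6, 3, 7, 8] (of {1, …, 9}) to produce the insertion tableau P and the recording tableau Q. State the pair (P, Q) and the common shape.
P = [1, 3, 5, 6, 7, 8] / [2, 4] / [9];  Q = [1, 4, 5, 6, 8, 9] / [2, 7] / [3];  common shape = (6, 2, 1)

Row-insert the values π_1, π_2, … into P one at a time, bumping the leftmost entry strictly greater than the inserted value down to the next row. The recording tableau Q records, in position (i, j), the step at which that cell was added to P.
  Insert 9 (step 1): P = [9];  Q = [1]
  Insert 2 (step 2): P = [2] / [9];  Q = [1] / [2]
  Insert 1 (step 3): P = [1] / [2] / [9];  Q = [1] / [2] / [3]
  Insert 4 (step 4): P = [1, 4] / [2] / [9];  Q = [1, 4] / [2] / [3]
  Insert 5 (step 5): P = [1, 4, 5] / [2] / [9];  Q = [1, 4, 5] / [2] / [3]
  Insert 6 (step 6): P = [1, 4, 5, 6] / [2] / [9];  Q = [1, 4, 5, 6] / [2] / [3]
  Insert 3 (step 7): P = [1, 3, 5, 6] / [2, 4] / [9];  Q = [1, 4, 5, 6] / [2, 7] / [3]
  Insert 7 (step 8): P = [1, 3, 5, 6, 7] / [2, 4] / [9];  Q = [1, 4, 5, 6, 8] / [2, 7] / [3]
  Insert 8 (step 9): P = [1, 3, 5, 6, 7, 8] / [2, 4] / [9];  Q = [1, 4, 5, 6, 8, 9] / [2, 7] / [3]
Final shape: (6, 2, 1).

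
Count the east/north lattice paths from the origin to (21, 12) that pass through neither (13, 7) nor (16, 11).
Number of paths = 193100910

Inclusion–exclusion. Total paths: C(33, 21) = 354817320. Through P₁: C(20, 13)·C(13, 8) = 99768240. Through P₂: C(27, 16)·C(6, 5) = 78227370. Since P₁ is strictly southwest of P₂, a monotone path through both must visit P₁ then P₂; paths through both = C(20, 13)·C(7, 3)·C(6, 5) = 16279200. Avoid both = 354817320 − 99768240 − 78227370 + 16279200 = 193100910.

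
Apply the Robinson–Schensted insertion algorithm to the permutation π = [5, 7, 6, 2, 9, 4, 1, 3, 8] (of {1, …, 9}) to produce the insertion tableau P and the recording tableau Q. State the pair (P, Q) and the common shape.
P = [1, 3, 8] / [2, 4, 9] / [5, 6] / [7];  Q = [1, 2, 5] / [3, 6, 9] / [4, 8] / [7];  common shape = (3, 3, 2, 1)

Row-insert the values π_1, π_2, … into P one at a time, bumping the leftmost entry strictly greater than the inserted value down to the next row. The recording tableau Q records, in position (i, j), the step at which that cell was added to P.
  Insert 5 (step 1): P = [5];  Q = [1]
  Insert 7 (step 2): P = [5, 7];  Q = [1, 2]
  Insert 6 (step 3): P = [5, 6] / [7];  Q = [1, 2] / [3]
  Insert 2 (step 4): P = [2, 6] / [5] / [7];  Q = [1, 2] / [3] / [4]
  Insert 9 (step 5): P = [2, 6, 9] / [5] / [7];  Q = [1, 2, 5] / [3] / [4]
  Insert 4 (step 6): P = [2, 4, 9] / [5, 6] / [7];  Q = [1, 2, 5] / [3, 6] / [4]
  Insert 1 (step 7): P = [1, 4, 9] / [2, 6] / [5] / [7];  Q = [1, 2, 5] / [3, 6] / [4] / [7]
  Insert 3 (step 8): P = [1, 3, 9] / [2, 4] / [5, 6] / [7];  Q = [1, 2, 5] / [3, 6] / [4, 8] / [7]
  Insert 8 (step 9): P = [1, 3, 8] / [2, 4, 9] / [5, 6] / [7];  Q = [1, 2, 5] / [3, 6, 9] / [4, 8] / [7]
Final shape: (3, 3, 2, 1).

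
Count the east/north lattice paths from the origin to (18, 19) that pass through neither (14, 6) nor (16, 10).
Number of paths = 17320214675

Inclusion–exclusion. Total paths: C(37, 18) = 17672631900. Through P₁: C(20, 14)·C(17, 4) = 92248800. Through P₂: C(26, 16)·C(11, 2) = 292145425. Since P₁ is strictly southwest of P₂, a monotone path through both must visit P₁ then P₂; paths through both = C(20, 14)·C(6, 2)·C(11, 2) = 31977000. Avoid both = 17672631900 − 92248800 − 292145425 + 31977000 = 17320214675.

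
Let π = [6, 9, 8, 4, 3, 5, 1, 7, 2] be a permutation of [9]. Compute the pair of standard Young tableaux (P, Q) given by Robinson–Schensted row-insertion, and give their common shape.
P = [1, 2, 7] / [3, 5] / [4, 8] / [6] / [9];  Q = [1, 2, 8] / [3, 6] / [4, 9] / [5] / [7];  common shape = (3, 2, 2, 1, 1)

Row-insert the values π_1, π_2, … into P one at a time, bumping the leftmost entry strictly greater than the inserted value down to the next row. The recording tableau Q records, in position (i, j), the step at which that cell was added to P.
  Insert 6 (step 1): P = [6];  Q = [1]
  Insert 9 (step 2): P = [6, 9];  Q = [1, 2]
  Insert 8 (step 3): P = [6, 8] / [9];  Q = [1, 2] / [3]
  Insert 4 (step 4): P = [4, 8] / [6] / [9];  Q = [1, 2] / [3] / [4]
  Insert 3 (step 5): P = [3, 8] / [4] / [6] / [9];  Q = [1, 2] / [3] / [4] / [5]
  Insert 5 (step 6): P = [3, 5] / [4, 8] / [6] / [9];  Q = [1, 2] / [3, 6] / [4] / [5]
  Insert 1 (step 7): P = [1, 5] / [3, 8] / [4] / [6] / [9];  Q = [1, 2] / [3, 6] / [4] / [5] / [7]
  Insert 7 (step 8): P = [1, 5, 7] / [3, 8] / [4] / [6] / [9];  Q = [1, 2, 8] / [3, 6] / [4] / [5] / [7]
  Insert 2 (step 9): P = [1, 2, 7] / [3, 5] / [4, 8] / [6] / [9];  Q = [1, 2, 8] / [3, 6] / [4, 9] / [5] / [7]
Final shape: (3, 2, 2, 1, 1).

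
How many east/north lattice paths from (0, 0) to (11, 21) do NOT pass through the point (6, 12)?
Number of paths = 91859352

Total paths from (0, 0) to (11, 21): C(32, 11) = 129024480. Paths through (6, 12): (paths (0, 0) → (6, 12)) × (paths (6, 12) → (11, 21)) = C(18, 6) · C(14, 5) = 18564 · 2002 = 37165128. Avoidance count = 129024480 − 37165128 = 91859352.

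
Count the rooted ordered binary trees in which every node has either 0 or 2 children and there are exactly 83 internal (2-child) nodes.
C_83 = 68854441132780194707888052034668647142985206100

These full binary trees are counted by the Catalan number C_n = (1/(n + 1)) · C(2n, n). For n = 83: C_83 = (1/84) · C(166, 83) = 5783773055153536355462596370912166360010757312400/84 = 68854441132780194707888052034668647142985206100.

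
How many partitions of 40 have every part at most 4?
p(40, parts ≤ 4) = 632

Use the recurrence p(n, m) = p(n, m−1) + p(n−m, m): either the largest part is < m (count p(n, m−1)) or the largest part is exactly m (remove one copy of m, count p(n−m, m)). With p(0, ·) = 1 this gives p(40, parts ≤ 4) = 632. (By conjugating Young diagrams, this also counts partitions of 40 into at most 4 parts.)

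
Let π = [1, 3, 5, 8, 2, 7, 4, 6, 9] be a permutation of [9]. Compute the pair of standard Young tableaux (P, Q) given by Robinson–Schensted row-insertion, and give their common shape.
P = [1, 2, 4, 6, 9] / [3, 5, 7] / [8];  Q = [1, 2, 3, 4, 9] / [5, 6, 8] / [7];  common shape = (5, 3, 1)

Row-insert the values π_1, π_2, … into P one at a time, bumping the leftmost entry strictly greater than the inserted value down to the next row. The recording tableau Q records, in position (i, j), the step at which that cell was added to P.
  Insert 1 (step 1): P = [1];  Q = [1]
  Insert 3 (step 2): P = [1, 3];  Q = [1, 2]
  Insert 5 (step 3): P = [1, 3, 5];  Q = [1, 2, 3]
  Insert 8 (step 4): P = [1, 3, 5, 8];  Q = [1, 2, 3, 4]
  Insert 2 (step 5): P = [1, 2, 5, 8] / [3];  Q = [1, 2, 3, 4] / [5]
  Insert 7 (step 6): P = [1, 2, 5, 7] / [3, 8];  Q = [1, 2, 3, 4] / [5, 6]
  Insert 4 (step 7): P = [1, 2, 4, 7] / [3, 5] / [8];  Q = [1, 2, 3, 4] / [5, 6] / [7]
  Insert 6 (step 8): P = [1, 2, 4, 6] / [3, 5, 7] / [8];  Q = [1, 2, 3, 4] / [5, 6, 8] / [7]
  Insert 9 (step 9): P = [1, 2, 4, 6, 9] / [3, 5, 7] / [8];  Q = [1, 2, 3, 4, 9] / [5, 6, 8] / [7]
Final shape: (5, 3, 1).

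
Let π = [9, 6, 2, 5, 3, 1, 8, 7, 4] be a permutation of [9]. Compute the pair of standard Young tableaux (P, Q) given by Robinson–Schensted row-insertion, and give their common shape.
P = [1, 3, 4] / [2, 7] / [5, 8] / [6] / [9];  Q = [1, 4, 7] / [2, 8] / [3, 9] / [5] / [6];  common shape = (3, 2, 2, 1, 1)

Row-insert the values π_1, π_2, … into P one at a time, bumping the leftmost entry strictly greater than the inserted value down to the next row. The recording tableau Q records, in position (i, j), the step at which that cell was added to P.
  Insert 9 (step 1): P = [9];  Q = [1]
  Insert 6 (step 2): P = [6] / [9];  Q = [1] / [2]
  Insert 2 (step 3): P = [2] / [6] / [9];  Q = [1] / [2] / [3]
  Insert 5 (step 4): P = [2, 5] / [6] / [9];  Q = [1, 4] / [2] / [3]
  Insert 3 (step 5): P = [2, 3] / [5] / [6] / [9];  Q = [1, 4] / [2] / [3] / [5]
  Insert 1 (step 6): P = [1, 3] / [2] / [5] / [6] / [9];  Q = [1, 4] / [2] / [3] / [5] / [6]
  Insert 8 (step 7): P = [1, 3, 8] / [2] / [5] / [6] / [9];  Q = [1, 4, 7] / [2] / [3] / [5] / [6]
  Insert 7 (step 8): P = [1, 3, 7] / [2, 8] / [5] / [6] / [9];  Q = [1, 4, 7] / [2, 8] / [3] / [5] / [6]
  Insert 4 (step 9): P = [1, 3, 4] / [2, 7] / [5, 8] / [6] / [9];  Q = [1, 4, 7] / [2, 8] / [3, 9] / [5] / [6]
Final shape: (3, 2, 2, 1, 1).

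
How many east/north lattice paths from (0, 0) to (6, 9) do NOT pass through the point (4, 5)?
Number of paths = 3115

Total paths from (0, 0) to (6, 9): C(15, 6) = 5005. Paths through (4, 5): (paths (0, 0) → (4, 5)) × (paths (4, 5) → (6, 9)) = C(9, 4) · C(6, 2) = 126 · 15 = 1890. Avoidance count = 5005 − 1890 = 3115.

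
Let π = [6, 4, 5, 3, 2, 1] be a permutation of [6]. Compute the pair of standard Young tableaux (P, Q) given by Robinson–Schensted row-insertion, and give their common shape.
P = [1, 5] / [2] / [3] / [4] / [6];  Q = [1, 3] / [2] / [4] / [5] / [6];  common shape = (2, 1, 1, 1, 1)

Row-insert the values π_1, π_2, … into P one at a time, bumping the leftmost entry strictly greater than the inserted value down to the next row. The recording tableau Q records, in position (i, j), the step at which that cell was added to P.
  Insert 6 (step 1): P = [6];  Q = [1]
  Insert 4 (step 2): P = [4] / [6];  Q = [1] / [2]
  Insert 5 (step 3): P = [4, 5] / [6];  Q = [1, 3] / [2]
  Insert 3 (step 4): P = [3, 5] / [4] / [6];  Q = [1, 3] / [2] / [4]
  Insert 2 (step 5): P = [2, 5] / [3] / [4] / [6];  Q = [1, 3] / [2] / [4] / [5]
  Insert 1 (step 6): P = [1, 5] / [2] / [3] / [4] / [6];  Q = [1, 3] / [2] / [4] / [5] / [6]
Final shape: (2, 1, 1, 1, 1).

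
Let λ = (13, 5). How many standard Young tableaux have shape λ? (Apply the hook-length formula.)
# SYT of shape (13, 5) = 5508

Hook-length formula: f^λ = n! / Π hook(c), product over all cells c of the Young diagram. For λ = (13, 5), n = 18 boxes. Hook lengths by row (left-to-right, top-to-bottom): [14, 13, 12, 11, 10, 8, 7, 6, 5, 4, 3, 2, 1]; [5, 4, 3, 2, 1]. Product of hooks = 1162377216000. So f^λ = 18! / 1162377216000 = 6402373705728000 / 1162377216000 = 5508.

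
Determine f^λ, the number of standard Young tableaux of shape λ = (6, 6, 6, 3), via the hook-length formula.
# SYT of shape (6, 6, 6, 3) = 27713400

Hook-length formula: f^λ = n! / Π hook(c), product over all cells c of the Young diagram. For λ = (6, 6, 6, 3), n = 21 boxes. Hook lengths by row (left-to-right, top-to-bottom): [9, 8, 7, 5, 4, 3]; [8, 7, 6, 4, 3, 2]; [7, 6, 5, 3, 2, 1]; [3, 2, 1]. Product of hooks = 1843546521600. So f^λ = 21! / 1843546521600 = 51090942171709440000 / 1843546521600 = 27713400.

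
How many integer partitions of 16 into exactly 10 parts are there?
p(16, 10 parts) = 11

Partitions of n into exactly k parts ↔ partitions of n − k into at most k parts (subtract 1 from each part). For n = 16, k = 10, the partitions are: 7+1+1+1+1+1+1+1+1+1, 6+2+1+1+1+1+1+1+1+1, 5+3+1+1+1+1+1+1+1+1, 5+2+2+1+1+1+1+1+1+1, 4+4+1+1+1+1+1+1+1+1, 4+3+2+1+1+1+1+1+1+1, 4+2+2+2+1+1+1+1+1+1, 3+3+3+1+1+1+1+1+1+1, 3+3+2+2+1+1+1+1+1+1, 3+2+2+2+2+1+1+1+1+1, 2+2+2+2+2+2+1+1+1+1. Count = 11.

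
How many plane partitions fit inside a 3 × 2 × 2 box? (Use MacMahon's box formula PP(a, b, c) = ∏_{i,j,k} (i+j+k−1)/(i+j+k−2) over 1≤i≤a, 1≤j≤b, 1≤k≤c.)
PP(3, 2, 2) = 50

Evaluate the triple product over i = 1..3, j = 1..2, k = 1..2. The factors are (2/1) · (3/2) · (3/2) · (4/3) · (3/2) · (4/3) · (4/3) · (5/4) · … (12 factors total). The numerators and denominators telescope so the product is an integer; carrying out the multiplication exactly gives PP(3, 2, 2) = 50.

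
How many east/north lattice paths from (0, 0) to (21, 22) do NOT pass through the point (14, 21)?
Number of paths = 1033489806660

Total paths from (0, 0) to (21, 22): C(43, 21) = 1052049481860. Paths through (14, 21): (paths (0, 0) → (14, 21)) × (paths (14, 21) → (21, 22)) = C(35, 14) · C(8, 7) = 2319959400 · 8 = 18559675200. Avoidance count = 1052049481860 − 18559675200 = 1033489806660.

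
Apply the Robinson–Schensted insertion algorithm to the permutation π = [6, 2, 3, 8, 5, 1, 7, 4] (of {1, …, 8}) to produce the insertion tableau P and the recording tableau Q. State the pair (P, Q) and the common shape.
P = [1, 3, 4, 7] / [2, 5] / [6, 8];  Q = [1, 3, 4, 7] / [2, 5] / [6, 8];  common shape = (4, 2, 2)

Row-insert the values π_1, π_2, … into P one at a time, bumping the leftmost entry strictly greater than the inserted value down to the next row. The recording tableau Q records, in position (i, j), the step at which that cell was added to P.
  Insert 6 (step 1): P = [6];  Q = [1]
  Insert 2 (step 2): P = [2] / [6];  Q = [1] / [2]
  Insert 3 (step 3): P = [2, 3] / [6];  Q = [1, 3] / [2]
  Insert 8 (step 4): P = [2, 3, 8] / [6];  Q = [1, 3, 4] / [2]
  Insert 5 (step 5): P = [2, 3, 5] / [6, 8];  Q = [1, 3, 4] / [2, 5]
  Insert 1 (step 6): P = [1, 3, 5] / [2, 8] / [6];  Q = [1, 3, 4] / [2, 5] / [6]
  Insert 7 (step 7): P = [1, 3, 5, 7] / [2, 8] / [6];  Q = [1, 3, 4, 7] / [2, 5] / [6]
  Insert 4 (step 8): P = [1, 3, 4, 7] / [2, 5] / [6, 8];  Q = [1, 3, 4, 7] / [2, 5] / [6, 8]
Final shape: (4, 2, 2).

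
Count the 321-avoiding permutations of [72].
C_72 = 20276890389709399862928998568254641025700

These 321-avoiding permutations are counted by the Catalan number C_n = (1/(n + 1)) · C(2n, n). For n = 72: C_72 = (1/73) · C(144, 72) = 1480212998448786189993816895482588794876100/73 = 20276890389709399862928998568254641025700.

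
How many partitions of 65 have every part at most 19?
p(65, parts ≤ 19) = 1490023

Use the recurrence p(n, m) = p(n, m−1) + p(n−m, m): either the largest part is < m (count p(n, m−1)) or the largest part is exactly m (remove one copy of m, count p(n−m, m)). With p(0, ·) = 1 this gives p(65, parts ≤ 19) = 1490023. (By conjugating Young diagrams, this also counts partitions of 65 into at most 19 parts.)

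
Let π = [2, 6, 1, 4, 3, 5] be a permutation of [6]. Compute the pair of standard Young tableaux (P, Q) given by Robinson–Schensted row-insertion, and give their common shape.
P = [1, 3, 5] / [2, 4] / [6];  Q = [1, 2, 6] / [3, 4] / [5];  common shape = (3, 2, 1)

Row-insert the values π_1, π_2, … into P one at a time, bumping the leftmost entry strictly greater than the inserted value down to the next row. The recording tableau Q records, in position (i, j), the step at which that cell was added to P.
  Insert 2 (step 1): P = [2];  Q = [1]
  Insert 6 (step 2): P = [2, 6];  Q = [1, 2]
  Insert 1 (step 3): P = [1, 6] / [2];  Q = [1, 2] / [3]
  Insert 4 (step 4): P = [1, 4] / [2, 6];  Q = [1, 2] / [3, 4]
  Insert 3 (step 5): P = [1, 3] / [2, 4] / [6];  Q = [1, 2] / [3, 4] / [5]
  Insert 5 (step 6): P = [1, 3, 5] / [2, 4] / [6];  Q = [1, 2, 6] / [3, 4] / [5]
Final shape: (3, 2, 1).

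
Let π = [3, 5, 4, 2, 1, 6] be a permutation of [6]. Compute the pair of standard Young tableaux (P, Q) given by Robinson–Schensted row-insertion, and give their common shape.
P = [1, 4, 6] / [2] / [3] / [5];  Q = [1, 2, 6] / [3] / [4] / [5];  common shape = (3, 1, 1, 1)

Row-insert the values π_1, π_2, … into P one at a time, bumping the leftmost entry strictly greater than the inserted value down to the next row. The recording tableau Q records, in position (i, j), the step at which that cell was added to P.
  Insert 3 (step 1): P = [3];  Q = [1]
  Insert 5 (step 2): P = [3, 5];  Q = [1, 2]
  Insert 4 (step 3): P = [3, 4] / [5];  Q = [1, 2] / [3]
  Insert 2 (step 4): P = [2, 4] / [3] / [5];  Q = [1, 2] / [3] / [4]
  Insert 1 (step 5): P = [1, 4] / [2] / [3] / [5];  Q = [1, 2] / [3] / [4] / [5]
  Insert 6 (step 6): P = [1, 4, 6] / [2] / [3] / [5];  Q = [1, 2, 6] / [3] / [4] / [5]
Final shape: (3, 1, 1, 1).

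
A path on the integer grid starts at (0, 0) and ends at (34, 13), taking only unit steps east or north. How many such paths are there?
Number of paths = 140676848445

A monotone lattice path from (0, 0) to (34, 13) consists of 34 east steps and 13 north steps in some order, so it is determined by which 34 of the 47 steps are east. The count is C(47, 34) = 140676848445.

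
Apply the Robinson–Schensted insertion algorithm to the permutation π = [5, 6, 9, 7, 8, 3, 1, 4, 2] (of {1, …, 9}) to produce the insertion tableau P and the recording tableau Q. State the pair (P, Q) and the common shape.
P = [1, 2, 7, 8] / [3, 4] / [5, 6] / [9];  Q = [1, 2, 3, 5] / [4, 8] / [6, 9] / [7];  common shape = (4, 2, 2, 1)

Row-insert the values π_1, π_2, … into P one at a time, bumping the leftmost entry strictly greater than the inserted value down to the next row. The recording tableau Q records, in position (i, j), the step at which that cell was added to P.
  Insert 5 (step 1): P = [5];  Q = [1]
  Insert 6 (step 2): P = [5, 6];  Q = [1, 2]
  Insert 9 (step 3): P = [5, 6, 9];  Q = [1, 2, 3]
  Insert 7 (step 4): P = [5, 6, 7] / [9];  Q = [1, 2, 3] / [4]
  Insert 8 (step 5): P = [5, 6, 7, 8] / [9];  Q = [1, 2, 3, 5] / [4]
  Insert 3 (step 6): P = [3, 6, 7, 8] / [5] / [9];  Q = [1, 2, 3, 5] / [4] / [6]
  Insert 1 (step 7): P = [1, 6, 7, 8] / [3] / [5] / [9];  Q = [1, 2, 3, 5] / [4] / [6] / [7]
  Insert 4 (step 8): P = [1, 4, 7, 8] / [3, 6] / [5] / [9];  Q = [1, 2, 3, 5] / [4, 8] / [6] / [7]
  Insert 2 (step 9): P = [1, 2, 7, 8] / [3, 4] / [5, 6] / [9];  Q = [1, 2, 3, 5] / [4, 8] / [6, 9] / [7]
Final shape: (4, 2, 2, 1).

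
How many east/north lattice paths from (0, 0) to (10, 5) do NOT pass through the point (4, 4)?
Number of paths = 2513

Total paths from (0, 0) to (10, 5): C(15, 10) = 3003. Paths through (4, 4): (paths (0, 0) → (4, 4)) × (paths (4, 4) → (10, 5)) = C(8, 4) · C(7, 6) = 70 · 7 = 490. Avoidance count = 3003 − 490 = 2513.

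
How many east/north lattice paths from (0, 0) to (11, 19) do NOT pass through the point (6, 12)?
Number of paths = 39924612

Total paths from (0, 0) to (11, 19): C(30, 11) = 54627300. Paths through (6, 12): (paths (0, 0) → (6, 12)) × (paths (6, 12) → (11, 19)) = C(18, 6) · C(12, 5) = 18564 · 792 = 14702688. Avoidance count = 54627300 − 14702688 = 39924612.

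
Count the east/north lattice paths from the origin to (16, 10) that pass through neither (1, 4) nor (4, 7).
Number of paths = 4935765

Inclusion–exclusion. Total paths: C(26, 16) = 5311735. Through P₁: C(5, 1)·C(21, 15) = 271320. Through P₂: C(11, 4)·C(15, 12) = 150150. Since P₁ is strictly southwest of P₂, a monotone path through both must visit P₁ then P₂; paths through both = C(5, 1)·C(6, 3)·C(15, 12) = 45500. Avoid both = 5311735 − 271320 − 150150 + 45500 = 4935765.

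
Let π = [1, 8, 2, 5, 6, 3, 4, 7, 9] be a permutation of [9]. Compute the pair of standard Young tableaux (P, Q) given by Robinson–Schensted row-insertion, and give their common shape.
P = [1, 2, 3, 4, 7, 9] / [5, 6] / [8];  Q = [1, 2, 4, 5, 8, 9] / [3, 7] / [6];  common shape = (6, 2, 1)

Row-insert the values π_1, π_2, … into P one at a time, bumping the leftmost entry strictly greater than the inserted value down to the next row. The recording tableau Q records, in position (i, j), the step at which that cell was added to P.
  Insert 1 (step 1): P = [1];  Q = [1]
  Insert 8 (step 2): P = [1, 8];  Q = [1, 2]
  Insert 2 (step 3): P = [1, 2] / [8];  Q = [1, 2] / [3]
  Insert 5 (step 4): P = [1, 2, 5] / [8];  Q = [1, 2, 4] / [3]
  Insert 6 (step 5): P = [1, 2, 5, 6] / [8];  Q = [1, 2, 4, 5] / [3]
  Insert 3 (step 6): P = [1, 2, 3, 6] / [5] / [8];  Q = [1, 2, 4, 5] / [3] / [6]
  Insert 4 (step 7): P = [1, 2, 3, 4] / [5, 6] / [8];  Q = [1, 2, 4, 5] / [3, 7] / [6]
  Insert 7 (step 8): P = [1, 2, 3, 4, 7] / [5, 6] / [8];  Q = [1, 2, 4, 5, 8] / [3, 7] / [6]
  Insert 9 (step 9): P = [1, 2, 3, 4, 7, 9] / [5, 6] / [8];  Q = [1, 2, 4, 5, 8, 9] / [3, 7] / [6]
Final shape: (6, 2, 1).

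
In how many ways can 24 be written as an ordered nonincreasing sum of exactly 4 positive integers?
p(24, 4 parts) = 108

Partitions of n into exactly k parts are in bijection with partitions of n − k into at most k parts (subtract 1 from each part). So p(24, exactly 4) = p(20, parts ≤ 4). Computing via the recurrence p(m, j) = p(m, j−1) + p(m−j, j) gives 108.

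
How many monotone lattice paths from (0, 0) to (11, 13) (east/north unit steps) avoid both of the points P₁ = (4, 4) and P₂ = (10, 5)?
Number of paths = 1672727

Inclusion–exclusion. Total paths: C(24, 11) = 2496144. Through P₁: C(8, 4)·C(16, 7) = 800800. Through P₂: C(15, 10)·C(9, 1) = 27027. Since P₁ is strictly southwest of P₂, a monotone path through both must visit P₁ then P₂; paths through both = C(8, 4)·C(7, 6)·C(9, 1) = 4410. Avoid both = 2496144 − 800800 − 27027 + 4410 = 1672727.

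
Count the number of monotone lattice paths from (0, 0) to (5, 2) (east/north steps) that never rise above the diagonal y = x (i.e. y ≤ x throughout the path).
Number of paths = 14

By the reflection principle (André's argument), the number of monotone paths to (5, 2) with n ≤ m that never go above y = x is C(7, 5) − C(7, 6) = 21 − 7 = 14.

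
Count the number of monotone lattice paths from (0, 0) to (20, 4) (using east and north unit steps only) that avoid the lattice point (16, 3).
Number of paths = 5781

Total paths from (0, 0) to (20, 4): C(24, 20) = 10626. Paths through (16, 3): (paths (0, 0) → (16, 3)) × (paths (16, 3) → (20, 4)) = C(19, 16) · C(5, 4) = 969 · 5 = 4845. Avoidance count = 10626 − 4845 = 5781.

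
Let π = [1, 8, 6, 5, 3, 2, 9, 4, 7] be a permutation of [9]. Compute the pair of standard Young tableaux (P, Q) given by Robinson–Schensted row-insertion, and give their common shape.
P = [1, 2, 4, 7] / [3, 9] / [5] / [6] / [8];  Q = [1, 2, 7, 9] / [3, 8] / [4] / [5] / [6];  common shape = (4, 2, 1, 1, 1)

Row-insert the values π_1, π_2, … into P one at a time, bumping the leftmost entry strictly greater than the inserted value down to the next row. The recording tableau Q records, in position (i, j), the step at which that cell was added to P.
  Insert 1 (step 1): P = [1];  Q = [1]
  Insert 8 (step 2): P = [1, 8];  Q = [1, 2]
  Insert 6 (step 3): P = [1, 6] / [8];  Q = [1, 2] / [3]
  Insert 5 (step 4): P = [1, 5] / [6] / [8];  Q = [1, 2] / [3] / [4]
  Insert 3 (step 5): P = [1, 3] / [5] / [6] / [8];  Q = [1, 2] / [3] / [4] / [5]
  Insert 2 (step 6): P = [1, 2] / [3] / [5] / [6] / [8];  Q = [1, 2] / [3] / [4] / [5] / [6]
  Insert 9 (step 7): P = [1, 2, 9] / [3] / [5] / [6] / [8];  Q = [1, 2, 7] / [3] / [4] / [5] / [6]
  Insert 4 (step 8): P = [1, 2, 4] / [3, 9] / [5] / [6] / [8];  Q = [1, 2, 7] / [3, 8] / [4] / [5] / [6]
  Insert 7 (step 9): P = [1, 2, 4, 7] / [3, 9] / [5] / [6] / [8];  Q = [1, 2, 7, 9] / [3, 8] / [4] / [5] / [6]
Final shape: (4, 2, 1, 1, 1).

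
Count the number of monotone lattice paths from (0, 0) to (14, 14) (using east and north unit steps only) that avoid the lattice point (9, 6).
Number of paths = 33675165

Total paths from (0, 0) to (14, 14): C(28, 14) = 40116600. Paths through (9, 6): (paths (0, 0) → (9, 6)) × (paths (9, 6) → (14, 14)) = C(15, 9) · C(13, 5) = 5005 · 1287 = 6441435. Avoidance count = 40116600 − 6441435 = 33675165.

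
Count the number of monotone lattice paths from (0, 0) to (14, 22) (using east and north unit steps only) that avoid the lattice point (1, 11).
Number of paths = 3766343472

Total paths from (0, 0) to (14, 22): C(36, 14) = 3796297200. Paths through (1, 11): (paths (0, 0) → (1, 11)) × (paths (1, 11) → (14, 22)) = C(12, 1) · C(24, 13) = 12 · 2496144 = 29953728. Avoidance count = 3796297200 − 29953728 = 3766343472.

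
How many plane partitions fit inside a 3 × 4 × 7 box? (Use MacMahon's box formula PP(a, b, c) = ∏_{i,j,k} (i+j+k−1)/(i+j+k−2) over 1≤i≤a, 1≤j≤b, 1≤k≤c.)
PP(3, 4, 7) = 1557270

Evaluate the triple product over i = 1..3, j = 1..4, k = 1..7. The factors are (2/1) · (3/2) · (4/3) · (5/4) · (6/5) · (7/6) · (8/7) · (3/2) · … (84 factors total). The numerators and denominators telescope so the product is an integer; carrying out the multiplication exactly gives PP(3, 4, 7) = 1557270.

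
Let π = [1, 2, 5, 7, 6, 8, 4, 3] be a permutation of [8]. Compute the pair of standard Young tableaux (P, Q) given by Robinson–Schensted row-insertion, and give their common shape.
P = [1, 2, 3, 6, 8] / [4] / [5] / [7];  Q = [1, 2, 3, 4, 6] / [5] / [7] / [8];  common shape = (5, 1, 1, 1)

Row-insert the values π_1, π_2, … into P one at a time, bumping the leftmost entry strictly greater than the inserted value down to the next row. The recording tableau Q records, in position (i, j), the step at which that cell was added to P.
  Insert 1 (step 1): P = [1];  Q = [1]
  Insert 2 (step 2): P = [1, 2];  Q = [1, 2]
  Insert 5 (step 3): P = [1, 2, 5];  Q = [1, 2, 3]
  Insert 7 (step 4): P = [1, 2, 5, 7];  Q = [1, 2, 3, 4]
  Insert 6 (step 5): P = [1, 2, 5, 6] / [7];  Q = [1, 2, 3, 4] / [5]
  Insert 8 (step 6): P = [1, 2, 5, 6, 8] / [7];  Q = [1, 2, 3, 4, 6] / [5]
  Insert 4 (step 7): P = [1, 2, 4, 6, 8] / [5] / [7];  Q = [1, 2, 3, 4, 6] / [5] / [7]
  Insert 3 (step 8): P = [1, 2, 3, 6, 8] / [4] / [5] / [7];  Q = [1, 2, 3, 4, 6] / [5] / [7] / [8]
Final shape: (5, 1, 1, 1).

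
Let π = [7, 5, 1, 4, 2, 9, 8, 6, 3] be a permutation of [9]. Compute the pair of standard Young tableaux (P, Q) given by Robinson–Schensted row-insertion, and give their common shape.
P = [1, 2, 3] / [4, 6] / [5, 8] / [7, 9];  Q = [1, 4, 6] / [2, 7] / [3, 8] / [5, 9];  common shape = (3, 2, 2, 2)

Row-insert the values π_1, π_2, … into P one at a time, bumping the leftmost entry strictly greater than the inserted value down to the next row. The recording tableau Q records, in position (i, j), the step at which that cell was added to P.
  Insert 7 (step 1): P = [7];  Q = [1]
  Insert 5 (step 2): P = [5] / [7];  Q = [1] / [2]
  Insert 1 (step 3): P = [1] / [5] / [7];  Q = [1] / [2] / [3]
  Insert 4 (step 4): P = [1, 4] / [5] / [7];  Q = [1, 4] / [2] / [3]
  Insert 2 (step 5): P = [1, 2] / [4] / [5] / [7];  Q = [1, 4] / [2] / [3] / [5]
  Insert 9 (step 6): P = [1, 2, 9] / [4] / [5] / [7];  Q = [1, 4, 6] / [2] / [3] / [5]
  Insert 8 (step 7): P = [1, 2, 8] / [4, 9] / [5] / [7];  Q = [1, 4, 6] / [2, 7] / [3] / [5]
  Insert 6 (step 8): P = [1, 2, 6] / [4, 8] / [5, 9] / [7];  Q = [1, 4, 6] / [2, 7] / [3, 8] / [5]
  Insert 3 (step 9): P = [1, 2, 3] / [4, 6] / [5, 8] / [7, 9];  Q = [1, 4, 6] / [2, 7] / [3, 8] / [5, 9]
Final shape: (3, 2, 2, 2).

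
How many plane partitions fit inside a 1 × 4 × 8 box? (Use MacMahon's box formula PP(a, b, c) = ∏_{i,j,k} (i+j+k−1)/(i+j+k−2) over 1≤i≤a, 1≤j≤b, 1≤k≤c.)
PP(1, 4, 8) = 495

Evaluate the triple product over i = 1..1, j = 1..4, k = 1..8. The factors are (2/1) · (3/2) · (4/3) · (5/4) · (6/5) · (7/6) · (8/7) · (9/8) · … (32 factors total). The numerators and denominators telescope so the product is an integer; carrying out the multiplication exactly gives PP(1, 4, 8) = 495.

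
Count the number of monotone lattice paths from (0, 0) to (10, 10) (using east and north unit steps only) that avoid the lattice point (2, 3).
Number of paths = 120406

Total paths from (0, 0) to (10, 10): C(20, 10) = 184756. Paths through (2, 3): (paths (0, 0) → (2, 3)) × (paths (2, 3) → (10, 10)) = C(5, 2) · C(15, 8) = 10 · 6435 = 64350. Avoidance count = 184756 − 64350 = 120406.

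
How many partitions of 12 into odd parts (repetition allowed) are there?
p_odd(12) = 15

Partitions of 12 using only odd parts 1, 3, 5, …: 11+1, 9+3, 9+1+1+1, 7+5, 7+3+1+1, 7+1+1+1+1+1, 5+5+1+1, 5+3+3+1, 5+3+1+1+1+1, 5+1+1+1+1+1+1+1, 3+3+3+3, 3+3+3+1+1+1, 3+3+1+1+1+1+1+1, 3+1+1+1+1+1+1+1+1+1, 1+1+1+1+1+1+1+1+1+1+1+1. There are 15. (Euler: this equals q(12), the number of distinct-part partitions.)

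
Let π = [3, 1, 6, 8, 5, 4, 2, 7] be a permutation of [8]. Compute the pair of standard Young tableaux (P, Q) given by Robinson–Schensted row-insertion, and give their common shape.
P = [1, 2, 7] / [3, 4, 8] / [5] / [6];  Q = [1, 3, 4] / [2, 5, 8] / [6] / [7];  common shape = (3, 3, 1, 1)

Row-insert the values π_1, π_2, … into P one at a time, bumping the leftmost entry strictly greater than the inserted value down to the next row. The recording tableau Q records, in position (i, j), the step at which that cell was added to P.
  Insert 3 (step 1): P = [3];  Q = [1]
  Insert 1 (step 2): P = [1] / [3];  Q = [1] / [2]
  Insert 6 (step 3): P = [1, 6] / [3];  Q = [1, 3] / [2]
  Insert 8 (step 4): P = [1, 6, 8] / [3];  Q = [1, 3, 4] / [2]
  Insert 5 (step 5): P = [1, 5, 8] / [3, 6];  Q = [1, 3, 4] / [2, 5]
  Insert 4 (step 6): P = [1, 4, 8] / [3, 5] / [6];  Q = [1, 3, 4] / [2, 5] / [6]
  Insert 2 (step 7): P = [1, 2, 8] / [3, 4] / [5] / [6];  Q = [1, 3, 4] / [2, 5] / [6] / [7]
  Insert 7 (step 8): P = [1, 2, 7] / [3, 4, 8] / [5] / [6];  Q = [1, 3, 4] / [2, 5, 8] / [6] / [7]
Final shape: (3, 3, 1, 1).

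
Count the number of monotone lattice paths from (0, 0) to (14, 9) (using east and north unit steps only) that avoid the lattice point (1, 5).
Number of paths = 802910

Total paths from (0, 0) to (14, 9): C(23, 14) = 817190. Paths through (1, 5): (paths (0, 0) → (1, 5)) × (paths (1, 5) → (14, 9)) = C(6, 1) · C(17, 13) = 6 · 2380 = 14280. Avoidance count = 817190 − 14280 = 802910.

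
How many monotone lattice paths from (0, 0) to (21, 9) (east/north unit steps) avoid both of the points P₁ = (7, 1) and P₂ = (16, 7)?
Number of paths = 7441533

Inclusion–exclusion. Total paths: C(30, 21) = 14307150. Through P₁: C(8, 7)·C(22, 14) = 2558160. Through P₂: C(23, 16)·C(7, 5) = 5148297. Since P₁ is strictly southwest of P₂, a monotone path through both must visit P₁ then P₂; paths through both = C(8, 7)·C(15, 9)·C(7, 5) = 840840. Avoid both = 14307150 − 2558160 − 5148297 + 840840 = 7441533.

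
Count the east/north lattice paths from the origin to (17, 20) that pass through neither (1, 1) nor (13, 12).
Number of paths = 6549919530

Inclusion–exclusion. Total paths: C(37, 17) = 15905368710. Through P₁: C(2, 1)·C(35, 16) = 8119857900. Through P₂: C(25, 13)·C(12, 4) = 2574148500. Since P₁ is strictly southwest of P₂, a monotone path through both must visit P₁ then P₂; paths through both = C(2, 1)·C(23, 12)·C(12, 4) = 1338557220. Avoid both = 15905368710 − 8119857900 − 2574148500 + 1338557220 = 6549919530.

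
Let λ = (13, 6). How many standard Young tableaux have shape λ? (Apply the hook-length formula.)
# SYT of shape (13, 6) = 15504

Hook-length formula: f^λ = n! / Π hook(c), product over all cells c of the Young diagram. For λ = (13, 6), n = 19 boxes. Hook lengths by row (left-to-right, top-to-bottom): [14, 13, 12, 11, 10, 9, 7, 6, 5, 4, 3, 2, 1]; [6, 5, 4, 3, 2, 1]. Product of hooks = 7846046208000. So f^λ = 19! / 7846046208000 = 121645100408832000 / 7846046208000 = 15504.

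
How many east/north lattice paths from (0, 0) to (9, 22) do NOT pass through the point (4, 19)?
Number of paths = 19664195

Total paths from (0, 0) to (9, 22): C(31, 9) = 20160075. Paths through (4, 19): (paths (0, 0) → (4, 19)) × (paths (4, 19) → (9, 22)) = C(23, 4) · C(8, 5) = 8855 · 56 = 495880. Avoidance count = 20160075 − 495880 = 19664195.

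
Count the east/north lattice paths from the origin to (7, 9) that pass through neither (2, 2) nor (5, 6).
Number of paths = 4168

Inclusion–exclusion. Total paths: C(16, 7) = 11440. Through P₁: C(4, 2)·C(12, 5) = 4752. Through P₂: C(11, 5)·C(5, 2) = 4620. Since P₁ is strictly southwest of P₂, a monotone path through both must visit P₁ then P₂; paths through both = C(4, 2)·C(7, 3)·C(5, 2) = 2100. Avoid both = 11440 − 4752 − 4620 + 2100 = 4168.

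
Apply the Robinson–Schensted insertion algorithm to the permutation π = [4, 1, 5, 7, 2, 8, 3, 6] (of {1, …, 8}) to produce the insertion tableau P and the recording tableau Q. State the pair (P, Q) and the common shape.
P = [1, 2, 3, 6] / [4, 5, 7, 8];  Q = [1, 3, 4, 6] / [2, 5, 7, 8];  common shape = (4, 4)

Row-insert the values π_1, π_2, … into P one at a time, bumping the leftmost entry strictly greater than the inserted value down to the next row. The recording tableau Q records, in position (i, j), the step at which that cell was added to P.
  Insert 4 (step 1): P = [4];  Q = [1]
  Insert 1 (step 2): P = [1] / [4];  Q = [1] / [2]
  Insert 5 (step 3): P = [1, 5] / [4];  Q = [1, 3] / [2]
  Insert 7 (step 4): P = [1, 5, 7] / [4];  Q = [1, 3, 4] / [2]
  Insert 2 (step 5): P = [1, 2, 7] / [4, 5];  Q = [1, 3, 4] / [2, 5]
  Insert 8 (step 6): P = [1, 2, 7, 8] / [4, 5];  Q = [1, 3, 4, 6] / [2, 5]
  Insert 3 (step 7): P = [1, 2, 3, 8] / [4, 5, 7];  Q = [1, 3, 4, 6] / [2, 5, 7]
  Insert 6 (step 8): P = [1, 2, 3, 6] / [4, 5, 7, 8];  Q = [1, 3, 4, 6] / [2, 5, 7, 8]
Final shape: (4, 4).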